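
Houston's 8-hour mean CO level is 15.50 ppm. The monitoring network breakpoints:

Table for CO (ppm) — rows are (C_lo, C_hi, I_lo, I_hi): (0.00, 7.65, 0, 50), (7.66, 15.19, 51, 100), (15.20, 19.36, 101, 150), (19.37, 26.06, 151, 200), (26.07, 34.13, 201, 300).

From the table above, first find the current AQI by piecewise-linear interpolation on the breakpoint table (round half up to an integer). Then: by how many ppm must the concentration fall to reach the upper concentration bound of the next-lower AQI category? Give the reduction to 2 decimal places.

CO: 15.50 lies in 15.20–19.36, so I_lo=101, I_hi=150, C_lo=15.20, C_hi=19.36.
(150−101)/(19.36−15.20) × (15.50−15.20) + 101 = 49/4.16 × 0.30 + 101 ≈ 104.53 → 105.
Current AQI 105 is in the Unhealthy for Sensitive Groups range (101–150). The next-lower category tops out at AQI 100, whose upper concentration bound is 15.19 ppm.
Reduction needed = 15.50 − 15.19 = 0.31 ppm.

0.31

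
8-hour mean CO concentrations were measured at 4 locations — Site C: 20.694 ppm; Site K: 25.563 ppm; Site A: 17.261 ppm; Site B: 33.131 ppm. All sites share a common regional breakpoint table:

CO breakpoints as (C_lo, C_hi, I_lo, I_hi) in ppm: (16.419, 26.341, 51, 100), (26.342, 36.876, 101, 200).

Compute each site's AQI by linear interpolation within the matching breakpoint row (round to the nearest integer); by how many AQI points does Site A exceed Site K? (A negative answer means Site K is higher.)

-41

Site C: row 16.419–26.341 (AQI 51–100). (100−51)·(20.694−16.419)/(26.341−16.419) + 51 = 49·4.275/9.922 + 51 ≈ 72.11 → 72.
Site K: 25.563 lies in 16.419–26.341, so I_lo=51, I_hi=100, C_lo=16.419, C_hi=26.341.
(100−51)/(26.341−16.419) × (25.563−16.419) + 51 = 49/9.922 × 9.144 + 51 ≈ 96.16 → 96.
Site A: row 16.419–26.341 (AQI 51–100). (100−51)·(17.261−16.419)/(26.341−16.419) + 51 = 49·0.842/9.922 + 51 ≈ 55.16 → 55.
Site B 33.131: bracket 26.342–36.876 → index 101–200; slope 99/10.534, offset 6.789.
AQI = 101 + 99/10.534·6.789 ≈ 164.80 ⇒ 165.
AQIs: Site C=72, Site K=96, Site A=55, Site B=165. Site A (55) − Site K (96) = -41.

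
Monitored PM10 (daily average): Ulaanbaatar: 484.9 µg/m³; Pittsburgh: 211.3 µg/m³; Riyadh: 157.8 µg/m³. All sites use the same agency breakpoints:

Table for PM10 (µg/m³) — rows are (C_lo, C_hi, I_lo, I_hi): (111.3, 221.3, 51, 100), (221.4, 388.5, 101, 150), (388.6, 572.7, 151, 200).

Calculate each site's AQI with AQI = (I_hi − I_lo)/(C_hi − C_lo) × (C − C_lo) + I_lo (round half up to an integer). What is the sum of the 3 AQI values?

345

Ulaanbaatar: 484.9 ∈ [388.6, 572.7] ↔ index [151, 200].
151 + (484.9−388.6)·(200−151)/(572.7−388.6) = 151 + 96.3·49/184.1 ≈ 176.63, so AQI = 177.
Pittsburgh: 211.3 ∈ [111.3, 221.3] ↔ index [51, 100].
51 + (211.3−111.3)·(100−51)/(221.3−111.3) = 51 + 100.0·49/110.0 ≈ 95.55, so AQI = 96.
Riyadh: 157.8 lies in 111.3–221.3, so I_lo=51, I_hi=100, C_lo=111.3, C_hi=221.3.
(100−51)/(221.3−111.3) × (157.8−111.3) + 51 = 49/110.0 × 46.5 + 51 ≈ 71.71 → 72.
AQIs: Ulaanbaatar=177, Pittsburgh=96, Riyadh=72. Sum = 177 + 96 + 72 = 345.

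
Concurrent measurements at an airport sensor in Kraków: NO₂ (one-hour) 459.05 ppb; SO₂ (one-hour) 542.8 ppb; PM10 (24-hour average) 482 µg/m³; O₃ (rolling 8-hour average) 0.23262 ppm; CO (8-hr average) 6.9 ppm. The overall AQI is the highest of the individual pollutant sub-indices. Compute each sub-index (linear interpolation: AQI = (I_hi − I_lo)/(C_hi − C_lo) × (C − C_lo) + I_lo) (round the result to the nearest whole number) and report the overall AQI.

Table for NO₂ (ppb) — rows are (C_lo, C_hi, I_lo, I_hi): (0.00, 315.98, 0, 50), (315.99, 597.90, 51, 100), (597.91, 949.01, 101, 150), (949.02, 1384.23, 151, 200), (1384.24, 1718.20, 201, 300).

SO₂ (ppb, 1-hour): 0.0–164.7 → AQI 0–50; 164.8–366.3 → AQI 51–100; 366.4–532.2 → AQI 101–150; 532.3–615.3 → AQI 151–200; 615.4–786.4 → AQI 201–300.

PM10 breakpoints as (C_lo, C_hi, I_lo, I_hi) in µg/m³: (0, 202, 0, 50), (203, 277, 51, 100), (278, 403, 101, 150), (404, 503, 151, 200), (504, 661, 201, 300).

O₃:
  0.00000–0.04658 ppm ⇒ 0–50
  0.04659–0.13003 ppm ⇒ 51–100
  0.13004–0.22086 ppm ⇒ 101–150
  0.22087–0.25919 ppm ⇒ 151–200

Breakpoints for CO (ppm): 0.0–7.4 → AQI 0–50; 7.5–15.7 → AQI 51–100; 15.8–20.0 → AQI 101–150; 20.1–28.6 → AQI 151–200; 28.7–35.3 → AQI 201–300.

190

NO₂ 459.05: bracket 315.99–597.90 → index 51–100; slope 49/281.91, offset 143.06.
AQI = 51 + 49/281.91·143.06 ≈ 75.87 ⇒ 76.
SO₂: row 532.3–615.3 (AQI 151–200). (200−151)·(542.8−532.3)/(615.3−532.3) + 151 = 49·10.5/83.0 + 151 ≈ 157.20 → 157.
PM10: 482 lies in 404–503, so I_lo=151, I_hi=200, C_lo=404, C_hi=503.
(200−151)/(503−404) × (482−404) + 151 = 49/99 × 78 + 151 ≈ 189.61 → 190.
O₃: 0.23262 ∈ [0.22087, 0.25919] ↔ index [151, 200].
151 + (0.23262−0.22087)·(200−151)/(0.25919−0.22087) = 151 + 0.01175·49/0.03832 ≈ 166.02, so AQI = 166.
CO: 6.9 ∈ [0.0, 7.4] ↔ index [0, 50].
0 + (6.9−0.0)·(50−0)/(7.4−0.0) = 0 + 6.9·50/7.4 ≈ 46.62, so AQI = 47.
Sub-indices: NO₂→76, SO₂→157, PM10→190, O₃→166, CO→47. Overall AQI = max = 190; dominant pollutant is PM10.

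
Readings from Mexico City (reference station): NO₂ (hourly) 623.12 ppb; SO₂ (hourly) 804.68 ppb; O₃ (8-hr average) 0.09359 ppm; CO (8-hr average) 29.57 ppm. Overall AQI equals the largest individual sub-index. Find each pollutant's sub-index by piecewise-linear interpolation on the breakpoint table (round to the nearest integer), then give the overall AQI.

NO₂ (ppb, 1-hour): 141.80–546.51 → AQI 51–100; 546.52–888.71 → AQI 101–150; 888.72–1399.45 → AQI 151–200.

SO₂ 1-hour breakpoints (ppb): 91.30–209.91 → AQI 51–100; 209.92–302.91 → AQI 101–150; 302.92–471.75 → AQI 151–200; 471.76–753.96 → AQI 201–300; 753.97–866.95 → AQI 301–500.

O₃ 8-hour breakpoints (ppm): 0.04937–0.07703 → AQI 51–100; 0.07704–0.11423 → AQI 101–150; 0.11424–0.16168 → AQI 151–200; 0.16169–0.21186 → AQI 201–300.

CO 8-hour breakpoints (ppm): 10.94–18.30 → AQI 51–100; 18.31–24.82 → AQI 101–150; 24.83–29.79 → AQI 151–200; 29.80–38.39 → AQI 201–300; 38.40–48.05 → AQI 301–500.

390

NO₂: 623.12 lies in 546.52–888.71, so I_lo=101, I_hi=150, C_lo=546.52, C_hi=888.71.
(150−101)/(888.71−546.52) × (623.12−546.52) + 101 = 49/342.19 × 76.60 + 101 ≈ 111.97 → 112.
SO₂: 804.68 lies in 753.97–866.95, so I_lo=301, I_hi=500, C_lo=753.97, C_hi=866.95.
(500−301)/(866.95−753.97) × (804.68−753.97) + 301 = 199/112.98 × 50.71 + 301 ≈ 390.32 → 390.
O₃ 0.09359: bracket 0.07704–0.11423 → index 101–150; slope 49/0.03719, offset 0.01655.
AQI = 101 + 49/0.03719·0.01655 ≈ 122.81 ⇒ 123.
CO: 29.57 lies in 24.83–29.79, so I_lo=151, I_hi=200, C_lo=24.83, C_hi=29.79.
(200−151)/(29.79−24.83) × (29.57−24.83) + 151 = 49/4.96 × 4.74 + 151 ≈ 197.83 → 198.
Sub-indices: NO₂→112, SO₂→390, O₃→123, CO→198. Overall AQI = max = 390; dominant pollutant is SO₂.
AQI 390: Hazardous.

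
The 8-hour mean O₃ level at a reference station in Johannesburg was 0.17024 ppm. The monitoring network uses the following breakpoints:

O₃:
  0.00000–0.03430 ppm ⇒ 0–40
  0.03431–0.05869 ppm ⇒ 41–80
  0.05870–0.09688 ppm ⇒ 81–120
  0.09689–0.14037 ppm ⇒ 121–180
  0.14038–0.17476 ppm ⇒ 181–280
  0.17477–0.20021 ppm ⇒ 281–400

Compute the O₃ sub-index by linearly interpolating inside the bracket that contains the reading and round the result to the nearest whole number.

O₃ 0.17024: bracket 0.14038–0.17476 → index 181–280; slope 99/0.03438, offset 0.02986.
AQI = 181 + 99/0.03438·0.02986 ≈ 266.98 ⇒ 267.

267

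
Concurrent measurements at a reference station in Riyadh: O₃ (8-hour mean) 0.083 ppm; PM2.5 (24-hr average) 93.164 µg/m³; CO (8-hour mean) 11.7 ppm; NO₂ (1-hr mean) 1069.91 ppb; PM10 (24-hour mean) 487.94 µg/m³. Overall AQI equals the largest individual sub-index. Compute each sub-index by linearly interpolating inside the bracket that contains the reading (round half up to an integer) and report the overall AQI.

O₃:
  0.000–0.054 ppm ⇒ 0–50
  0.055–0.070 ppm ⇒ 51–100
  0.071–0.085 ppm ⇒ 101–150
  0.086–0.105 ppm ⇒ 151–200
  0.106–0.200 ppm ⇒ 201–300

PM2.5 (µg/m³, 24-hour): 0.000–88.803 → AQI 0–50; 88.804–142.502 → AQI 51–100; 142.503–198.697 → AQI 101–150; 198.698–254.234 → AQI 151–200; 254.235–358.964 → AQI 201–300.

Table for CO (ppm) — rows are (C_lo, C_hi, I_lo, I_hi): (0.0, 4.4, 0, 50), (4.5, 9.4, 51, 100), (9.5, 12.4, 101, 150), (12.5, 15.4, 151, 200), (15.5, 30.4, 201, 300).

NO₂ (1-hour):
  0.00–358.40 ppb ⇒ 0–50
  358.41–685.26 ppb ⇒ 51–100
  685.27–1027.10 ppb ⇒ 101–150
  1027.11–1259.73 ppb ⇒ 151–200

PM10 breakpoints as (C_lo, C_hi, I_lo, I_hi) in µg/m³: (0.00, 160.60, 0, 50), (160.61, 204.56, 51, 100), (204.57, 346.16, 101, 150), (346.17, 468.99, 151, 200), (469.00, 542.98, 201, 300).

O₃: 0.083 ∈ [0.071, 0.085] ↔ index [101, 150].
101 + (0.083−0.071)·(150−101)/(0.085−0.071) = 101 + 0.012·49/0.014 ≈ 143.00, so AQI = 143.
PM2.5 93.164: bracket 88.804–142.502 → index 51–100; slope 49/53.698, offset 4.360.
AQI = 51 + 49/53.698·4.360 ≈ 54.98 ⇒ 55.
CO: row 9.5–12.4 (AQI 101–150). (150−101)·(11.7−9.5)/(12.4−9.5) + 101 = 49·2.2/2.9 + 101 ≈ 138.17 → 138.
NO₂: row 1027.11–1259.73 (AQI 151–200). (200−151)·(1069.91−1027.11)/(1259.73−1027.11) + 151 = 49·42.80/232.62 + 151 ≈ 160.02 → 160.
PM10: 487.94 ∈ [469.00, 542.98] ↔ index [201, 300].
201 + (487.94−469.00)·(300−201)/(542.98−469.00) = 201 + 18.94·99/73.98 ≈ 226.35, so AQI = 226.
Sub-indices: O₃→143, PM2.5→55, CO→138, NO₂→160, PM10→226. Overall AQI = max = 226; dominant pollutant is PM10.

226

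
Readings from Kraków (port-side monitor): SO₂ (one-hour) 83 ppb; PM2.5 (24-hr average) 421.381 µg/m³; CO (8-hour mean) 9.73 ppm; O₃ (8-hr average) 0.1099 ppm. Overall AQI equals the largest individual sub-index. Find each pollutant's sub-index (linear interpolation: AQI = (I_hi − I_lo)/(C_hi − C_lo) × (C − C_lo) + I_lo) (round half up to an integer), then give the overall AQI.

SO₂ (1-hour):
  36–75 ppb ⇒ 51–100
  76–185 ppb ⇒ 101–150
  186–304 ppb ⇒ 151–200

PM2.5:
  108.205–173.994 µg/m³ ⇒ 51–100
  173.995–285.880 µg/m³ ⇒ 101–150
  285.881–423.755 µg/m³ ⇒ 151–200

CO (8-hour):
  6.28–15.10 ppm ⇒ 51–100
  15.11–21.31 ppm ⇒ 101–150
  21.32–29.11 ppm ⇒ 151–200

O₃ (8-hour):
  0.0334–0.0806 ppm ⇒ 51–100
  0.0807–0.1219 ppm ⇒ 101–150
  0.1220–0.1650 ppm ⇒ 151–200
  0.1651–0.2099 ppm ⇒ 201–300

199

SO₂ 83: bracket 76–185 → index 101–150; slope 49/109, offset 7.
AQI = 101 + 49/109·7 ≈ 104.15 ⇒ 104.
PM2.5: 421.381 ∈ [285.881, 423.755] ↔ index [151, 200].
151 + (421.381−285.881)·(200−151)/(423.755−285.881) = 151 + 135.500·49/137.874 ≈ 199.16, so AQI = 199.
CO: 9.73 ∈ [6.28, 15.10] ↔ index [51, 100].
51 + (9.73−6.28)·(100−51)/(15.10−6.28) = 51 + 3.45·49/8.82 ≈ 70.17, so AQI = 70.
O₃ 0.1099: bracket 0.0807–0.1219 → index 101–150; slope 49/0.0412, offset 0.0292.
AQI = 101 + 49/0.0412·0.0292 ≈ 135.73 ⇒ 136.
Sub-indices: SO₂→104, PM2.5→199, CO→70, O₃→136. Overall AQI = max = 199; dominant pollutant is PM2.5.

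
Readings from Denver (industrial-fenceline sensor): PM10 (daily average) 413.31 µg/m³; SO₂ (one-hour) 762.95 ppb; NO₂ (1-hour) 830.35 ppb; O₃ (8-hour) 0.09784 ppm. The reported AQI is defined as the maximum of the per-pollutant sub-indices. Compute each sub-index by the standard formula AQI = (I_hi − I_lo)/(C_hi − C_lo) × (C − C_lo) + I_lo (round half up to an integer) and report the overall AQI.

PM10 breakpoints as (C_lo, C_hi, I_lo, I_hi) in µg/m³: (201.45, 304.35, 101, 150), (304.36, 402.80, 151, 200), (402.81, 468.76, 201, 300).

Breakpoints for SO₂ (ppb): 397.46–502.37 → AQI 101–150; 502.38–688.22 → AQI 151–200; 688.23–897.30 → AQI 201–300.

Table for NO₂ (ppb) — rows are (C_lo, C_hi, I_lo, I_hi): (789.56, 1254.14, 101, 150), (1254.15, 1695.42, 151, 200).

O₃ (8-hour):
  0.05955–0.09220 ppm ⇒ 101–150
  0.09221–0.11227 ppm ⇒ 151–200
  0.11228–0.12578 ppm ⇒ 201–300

236

PM10: row 402.81–468.76 (AQI 201–300). (300−201)·(413.31−402.81)/(468.76−402.81) + 201 = 99·10.50/65.95 + 201 ≈ 216.76 → 217.
SO₂: 762.95 lies in 688.23–897.30, so I_lo=201, I_hi=300, C_lo=688.23, C_hi=897.30.
(300−201)/(897.30−688.23) × (762.95−688.23) + 201 = 99/209.07 × 74.72 + 201 ≈ 236.38 → 236.
NO₂: 830.35 ∈ [789.56, 1254.14] ↔ index [101, 150].
101 + (830.35−789.56)·(150−101)/(1254.14−789.56) = 101 + 40.79·49/464.58 ≈ 105.30, so AQI = 105.
O₃: 0.09784 ∈ [0.09221, 0.11227] ↔ index [151, 200].
151 + (0.09784−0.09221)·(200−151)/(0.11227−0.09221) = 151 + 0.00563·49/0.02006 ≈ 164.75, so AQI = 165.
Sub-indices: PM10→217, SO₂→236, NO₂→105, O₃→165. Overall AQI = max = 236; dominant pollutant is SO₂.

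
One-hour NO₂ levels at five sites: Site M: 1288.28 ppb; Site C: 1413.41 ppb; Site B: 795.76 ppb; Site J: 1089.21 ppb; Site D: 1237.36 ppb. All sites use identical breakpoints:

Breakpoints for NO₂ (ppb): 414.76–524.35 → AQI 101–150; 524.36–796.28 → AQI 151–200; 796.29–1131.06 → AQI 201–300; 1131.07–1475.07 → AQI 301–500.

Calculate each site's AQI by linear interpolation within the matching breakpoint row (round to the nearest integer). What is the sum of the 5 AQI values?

1706

Site M: row 1131.07–1475.07 (AQI 301–500). (500−301)·(1288.28−1131.07)/(1475.07−1131.07) + 301 = 199·157.21/344.00 + 301 ≈ 391.94 → 392.
Site C: 1413.41 ∈ [1131.07, 1475.07] ↔ index [301, 500].
301 + (1413.41−1131.07)·(500−301)/(1475.07−1131.07) = 301 + 282.34·199/344.00 ≈ 464.33, so AQI = 464.
Site B: 795.76 ∈ [524.36, 796.28] ↔ index [151, 200].
151 + (795.76−524.36)·(200−151)/(796.28−524.36) = 151 + 271.40·49/271.92 ≈ 199.91, so AQI = 200.
Site J: 1089.21 lies in 796.29–1131.06, so I_lo=201, I_hi=300, C_lo=796.29, C_hi=1131.06.
(300−201)/(1131.06−796.29) × (1089.21−796.29) + 201 = 99/334.77 × 292.92 + 201 ≈ 287.62 → 288.
Site D: row 1131.07–1475.07 (AQI 301–500). (500−301)·(1237.36−1131.07)/(1475.07−1131.07) + 301 = 199·106.29/344.00 + 301 ≈ 362.49 → 362.
AQIs: Site M=392, Site C=464, Site B=200, Site J=288, Site D=362. Sum = 392 + 464 + 200 + 288 + 362 = 1706.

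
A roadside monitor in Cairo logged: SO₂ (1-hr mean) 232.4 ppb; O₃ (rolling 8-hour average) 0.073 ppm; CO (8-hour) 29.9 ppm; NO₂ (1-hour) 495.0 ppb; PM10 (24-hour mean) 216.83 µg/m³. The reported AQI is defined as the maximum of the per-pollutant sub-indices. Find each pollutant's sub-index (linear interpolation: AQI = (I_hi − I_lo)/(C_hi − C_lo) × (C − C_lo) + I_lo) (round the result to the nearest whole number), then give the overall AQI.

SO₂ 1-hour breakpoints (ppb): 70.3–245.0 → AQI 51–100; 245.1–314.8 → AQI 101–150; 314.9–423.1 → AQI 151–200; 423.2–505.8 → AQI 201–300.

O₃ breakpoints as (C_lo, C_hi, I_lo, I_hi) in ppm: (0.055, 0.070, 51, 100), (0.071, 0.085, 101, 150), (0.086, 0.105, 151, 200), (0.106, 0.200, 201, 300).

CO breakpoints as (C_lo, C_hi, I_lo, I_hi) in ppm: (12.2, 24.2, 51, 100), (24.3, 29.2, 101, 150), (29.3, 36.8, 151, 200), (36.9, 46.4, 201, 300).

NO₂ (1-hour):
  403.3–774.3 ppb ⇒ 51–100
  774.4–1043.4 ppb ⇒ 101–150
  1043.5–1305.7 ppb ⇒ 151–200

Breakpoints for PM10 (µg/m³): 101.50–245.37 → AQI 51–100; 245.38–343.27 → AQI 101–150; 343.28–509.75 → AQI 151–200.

SO₂: 232.4 lies in 70.3–245.0, so I_lo=51, I_hi=100, C_lo=70.3, C_hi=245.0.
(100−51)/(245.0−70.3) × (232.4−70.3) + 51 = 49/174.7 × 162.1 + 51 ≈ 96.47 → 96.
O₃ 0.073: bracket 0.071–0.085 → index 101–150; slope 49/0.014, offset 0.002.
AQI = 101 + 49/0.014·0.002 ≈ 108.00 ⇒ 108.
CO: 29.9 ∈ [29.3, 36.8] ↔ index [151, 200].
151 + (29.9−29.3)·(200−151)/(36.8−29.3) = 151 + 0.6·49/7.5 ≈ 154.92, so AQI = 155.
NO₂ 495.0: bracket 403.3–774.3 → index 51–100; slope 49/371.0, offset 91.7.
AQI = 51 + 49/371.0·91.7 ≈ 63.11 ⇒ 63.
PM10: 216.83 ∈ [101.50, 245.37] ↔ index [51, 100].
51 + (216.83−101.50)·(100−51)/(245.37−101.50) = 51 + 115.33·49/143.87 ≈ 90.28, so AQI = 90.
Sub-indices: SO₂→96, O₃→108, CO→155, NO₂→63, PM10→90. Overall AQI = max = 155; dominant pollutant is CO.
AQI 155: Unhealthy.

155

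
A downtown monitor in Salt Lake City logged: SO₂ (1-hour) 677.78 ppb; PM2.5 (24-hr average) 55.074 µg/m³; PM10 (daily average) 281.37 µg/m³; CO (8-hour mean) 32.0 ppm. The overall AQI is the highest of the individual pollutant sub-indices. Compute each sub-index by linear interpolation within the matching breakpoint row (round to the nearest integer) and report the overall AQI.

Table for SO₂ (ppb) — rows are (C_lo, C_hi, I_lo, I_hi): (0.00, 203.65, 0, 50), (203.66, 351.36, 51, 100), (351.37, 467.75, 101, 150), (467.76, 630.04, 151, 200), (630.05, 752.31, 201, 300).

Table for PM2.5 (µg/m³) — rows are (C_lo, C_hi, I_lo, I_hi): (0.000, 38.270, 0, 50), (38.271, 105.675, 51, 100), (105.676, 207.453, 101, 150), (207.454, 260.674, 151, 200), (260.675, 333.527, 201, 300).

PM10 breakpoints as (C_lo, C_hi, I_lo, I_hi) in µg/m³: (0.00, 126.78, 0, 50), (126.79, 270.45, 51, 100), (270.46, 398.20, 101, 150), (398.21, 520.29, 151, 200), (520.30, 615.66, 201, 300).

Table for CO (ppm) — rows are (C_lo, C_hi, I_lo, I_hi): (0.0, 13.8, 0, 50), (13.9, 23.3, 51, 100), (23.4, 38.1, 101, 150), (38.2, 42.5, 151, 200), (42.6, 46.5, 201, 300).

240

SO₂ 677.78: bracket 630.05–752.31 → index 201–300; slope 99/122.26, offset 47.73.
AQI = 201 + 99/122.26·47.73 ≈ 239.65 ⇒ 240.
PM2.5 55.074: bracket 38.271–105.675 → index 51–100; slope 49/67.404, offset 16.803.
AQI = 51 + 49/67.404·16.803 ≈ 63.22 ⇒ 63.
PM10: 281.37 ∈ [270.46, 398.20] ↔ index [101, 150].
101 + (281.37−270.46)·(150−101)/(398.20−270.46) = 101 + 10.91·49/127.74 ≈ 105.18, so AQI = 105.
CO 32.0: bracket 23.4–38.1 → index 101–150; slope 49/14.7, offset 8.6.
AQI = 101 + 49/14.7·8.6 ≈ 129.67 ⇒ 130.
Sub-indices: SO₂→240, PM2.5→63, PM10→105, CO→130. Overall AQI = max = 240; dominant pollutant is SO₂.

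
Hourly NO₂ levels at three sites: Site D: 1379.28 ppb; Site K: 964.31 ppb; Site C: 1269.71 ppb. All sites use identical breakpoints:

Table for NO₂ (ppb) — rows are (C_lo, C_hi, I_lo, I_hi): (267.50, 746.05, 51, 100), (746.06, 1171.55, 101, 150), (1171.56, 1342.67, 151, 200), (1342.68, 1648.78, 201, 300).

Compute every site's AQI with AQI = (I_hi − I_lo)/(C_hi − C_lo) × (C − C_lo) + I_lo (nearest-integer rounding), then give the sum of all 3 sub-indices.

Site D: 1379.28 ∈ [1342.68, 1648.78] ↔ index [201, 300].
201 + (1379.28−1342.68)·(300−201)/(1648.78−1342.68) = 201 + 36.60·99/306.10 ≈ 212.84, so AQI = 213.
Site K: 964.31 lies in 746.06–1171.55, so I_lo=101, I_hi=150, C_lo=746.06, C_hi=1171.55.
(150−101)/(1171.55−746.06) × (964.31−746.06) + 101 = 49/425.49 × 218.25 + 101 ≈ 126.13 → 126.
Site C: row 1171.56–1342.67 (AQI 151–200). (200−151)·(1269.71−1171.56)/(1342.67−1171.56) + 151 = 49·98.15/171.11 + 151 ≈ 179.11 → 179.
AQIs: Site D=213, Site K=126, Site C=179. Sum = 213 + 126 + 179 = 518.

518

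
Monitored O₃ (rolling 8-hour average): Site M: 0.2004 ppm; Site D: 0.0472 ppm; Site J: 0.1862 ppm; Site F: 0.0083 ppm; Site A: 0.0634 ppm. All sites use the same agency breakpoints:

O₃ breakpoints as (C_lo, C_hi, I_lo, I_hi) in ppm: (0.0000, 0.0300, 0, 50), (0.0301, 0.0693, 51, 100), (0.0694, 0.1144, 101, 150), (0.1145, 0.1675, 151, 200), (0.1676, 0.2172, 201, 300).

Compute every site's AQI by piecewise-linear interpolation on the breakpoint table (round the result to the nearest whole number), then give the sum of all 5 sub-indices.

Site M 0.2004: bracket 0.1676–0.2172 → index 201–300; slope 99/0.0496, offset 0.0328.
AQI = 201 + 99/0.0496·0.0328 ≈ 266.47 ⇒ 266.
Site D 0.0472: bracket 0.0301–0.0693 → index 51–100; slope 49/0.0392, offset 0.0171.
AQI = 51 + 49/0.0392·0.0171 ≈ 72.38 ⇒ 72.
Site J: 0.1862 ∈ [0.1676, 0.2172] ↔ index [201, 300].
201 + (0.1862−0.1676)·(300−201)/(0.2172−0.1676) = 201 + 0.0186·99/0.0496 ≈ 238.13, so AQI = 238.
Site F 0.0083: bracket 0.0000–0.0300 → index 0–50; slope 50/0.0300, offset 0.0083.
AQI = 0 + 50/0.0300·0.0083 ≈ 13.83 ⇒ 14.
Site A 0.0634: bracket 0.0301–0.0693 → index 51–100; slope 49/0.0392, offset 0.0333.
AQI = 51 + 49/0.0392·0.0333 ≈ 92.63 ⇒ 93.
AQIs: Site M=266, Site D=72, Site J=238, Site F=14, Site A=93. Sum = 266 + 72 + 238 + 14 + 93 = 683.

683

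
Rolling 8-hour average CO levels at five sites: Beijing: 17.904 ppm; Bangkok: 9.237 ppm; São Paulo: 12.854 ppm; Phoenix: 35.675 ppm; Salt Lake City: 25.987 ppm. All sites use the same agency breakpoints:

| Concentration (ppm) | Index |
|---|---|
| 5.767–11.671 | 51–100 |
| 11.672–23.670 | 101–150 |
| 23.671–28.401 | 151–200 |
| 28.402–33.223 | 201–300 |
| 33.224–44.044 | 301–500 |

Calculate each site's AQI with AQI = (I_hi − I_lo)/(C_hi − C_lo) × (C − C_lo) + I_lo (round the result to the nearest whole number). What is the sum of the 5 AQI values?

Beijing: 17.904 lies in 11.672–23.670, so I_lo=101, I_hi=150, C_lo=11.672, C_hi=23.670.
(150−101)/(23.670−11.672) × (17.904−11.672) + 101 = 49/11.998 × 6.232 + 101 ≈ 126.45 → 126.
Bangkok: row 5.767–11.671 (AQI 51–100). (100−51)·(9.237−5.767)/(11.671−5.767) + 51 = 49·3.470/5.904 + 51 ≈ 79.80 → 80.
São Paulo: 12.854 lies in 11.672–23.670, so I_lo=101, I_hi=150, C_lo=11.672, C_hi=23.670.
(150−101)/(23.670−11.672) × (12.854−11.672) + 101 = 49/11.998 × 1.182 + 101 ≈ 105.83 → 106.
Phoenix: 35.675 lies in 33.224–44.044, so I_lo=301, I_hi=500, C_lo=33.224, C_hi=44.044.
(500−301)/(44.044−33.224) × (35.675−33.224) + 301 = 199/10.820 × 2.451 + 301 ≈ 346.08 → 346.
Salt Lake City: 25.987 lies in 23.671–28.401, so I_lo=151, I_hi=200, C_lo=23.671, C_hi=28.401.
(200−151)/(28.401−23.671) × (25.987−23.671) + 151 = 49/4.730 × 2.316 + 151 ≈ 174.99 → 175.
AQIs: Beijing=126, Bangkok=80, São Paulo=106, Phoenix=346, Salt Lake City=175. Sum = 126 + 80 + 106 + 346 + 175 = 833.

833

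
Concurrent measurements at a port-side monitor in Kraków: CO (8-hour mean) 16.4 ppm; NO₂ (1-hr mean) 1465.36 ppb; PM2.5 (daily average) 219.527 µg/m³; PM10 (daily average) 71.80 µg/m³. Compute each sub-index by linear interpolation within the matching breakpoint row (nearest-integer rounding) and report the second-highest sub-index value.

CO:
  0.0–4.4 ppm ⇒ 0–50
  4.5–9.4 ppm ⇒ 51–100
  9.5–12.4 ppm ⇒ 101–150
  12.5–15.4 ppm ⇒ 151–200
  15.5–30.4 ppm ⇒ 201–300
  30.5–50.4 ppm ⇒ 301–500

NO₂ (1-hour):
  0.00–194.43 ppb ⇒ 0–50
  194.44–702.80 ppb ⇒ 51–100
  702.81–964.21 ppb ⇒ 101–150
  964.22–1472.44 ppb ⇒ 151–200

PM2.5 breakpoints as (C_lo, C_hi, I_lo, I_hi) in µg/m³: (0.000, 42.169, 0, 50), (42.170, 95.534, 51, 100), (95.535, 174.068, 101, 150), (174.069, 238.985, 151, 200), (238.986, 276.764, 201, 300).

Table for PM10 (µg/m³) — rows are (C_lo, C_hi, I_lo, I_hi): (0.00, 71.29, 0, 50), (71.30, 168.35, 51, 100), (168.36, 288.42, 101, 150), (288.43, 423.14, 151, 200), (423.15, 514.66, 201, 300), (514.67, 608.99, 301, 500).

199

CO: row 15.5–30.4 (AQI 201–300). (300−201)·(16.4−15.5)/(30.4−15.5) + 201 = 99·0.9/14.9 + 201 ≈ 206.98 → 207.
NO₂: 1465.36 lies in 964.22–1472.44, so I_lo=151, I_hi=200, C_lo=964.22, C_hi=1472.44.
(200−151)/(1472.44−964.22) × (1465.36−964.22) + 151 = 49/508.22 × 501.14 + 151 ≈ 199.32 → 199.
PM2.5 219.527: bracket 174.069–238.985 → index 151–200; slope 49/64.916, offset 45.458.
AQI = 151 + 49/64.916·45.458 ≈ 185.31 ⇒ 185.
PM10: 71.80 lies in 71.30–168.35, so I_lo=51, I_hi=100, C_lo=71.30, C_hi=168.35.
(100−51)/(168.35−71.30) × (71.80−71.30) + 51 = 49/97.05 × 0.50 + 51 ≈ 51.25 → 51.
Sub-indices: CO→207, NO₂→199, PM2.5→185, PM10→51. Ranked high→low: 207, 199, 185, 51. Second-highest sub-index = 199.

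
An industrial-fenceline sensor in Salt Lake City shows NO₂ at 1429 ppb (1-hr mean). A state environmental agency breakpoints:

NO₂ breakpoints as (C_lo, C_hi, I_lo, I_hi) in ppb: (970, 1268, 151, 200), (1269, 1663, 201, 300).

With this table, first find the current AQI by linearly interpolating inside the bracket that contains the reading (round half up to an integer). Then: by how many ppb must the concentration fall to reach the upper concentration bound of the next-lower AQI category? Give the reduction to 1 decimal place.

NO₂ 1429: bracket 1269–1663 → index 201–300; slope 99/394, offset 160.
AQI = 201 + 99/394·160 ≈ 241.20 ⇒ 241.
Current AQI 241 is in the Very Unhealthy range (201–300). The next-lower category tops out at AQI 200, whose upper concentration bound is 1268 ppb.
Reduction needed = 1429 − 1268 = 161.0 ppb.

161.0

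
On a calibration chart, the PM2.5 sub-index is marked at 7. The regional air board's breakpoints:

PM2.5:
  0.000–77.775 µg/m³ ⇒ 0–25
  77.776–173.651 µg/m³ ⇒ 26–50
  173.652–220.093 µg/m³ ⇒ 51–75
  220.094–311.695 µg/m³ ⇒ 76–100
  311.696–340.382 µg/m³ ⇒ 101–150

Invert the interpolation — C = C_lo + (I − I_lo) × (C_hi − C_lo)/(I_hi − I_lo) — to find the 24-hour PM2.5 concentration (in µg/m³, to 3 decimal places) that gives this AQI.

AQI 7 lies in the 0–25 band, which corresponds to 0.000–77.775 µg/m³.
C = 0.000 + (7−0)×(77.775−0.000)/(25−0) = 0.000 + 7×77.775/25 ≈ 21.77700 µg/m³ → 21.777 µg/m³ to 3 dp.

21.777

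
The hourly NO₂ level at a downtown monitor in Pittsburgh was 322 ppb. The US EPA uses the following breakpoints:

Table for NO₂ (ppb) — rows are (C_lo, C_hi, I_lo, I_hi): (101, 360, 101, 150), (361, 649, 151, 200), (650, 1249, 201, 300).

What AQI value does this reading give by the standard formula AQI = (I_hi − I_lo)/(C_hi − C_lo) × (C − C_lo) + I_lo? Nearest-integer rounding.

143

NO₂ 322: bracket 101–360 → index 101–150; slope 49/259, offset 221.
AQI = 101 + 49/259·221 ≈ 142.81 ⇒ 143.
AQI 143 falls in the Unhealthy for Sensitive Groups category.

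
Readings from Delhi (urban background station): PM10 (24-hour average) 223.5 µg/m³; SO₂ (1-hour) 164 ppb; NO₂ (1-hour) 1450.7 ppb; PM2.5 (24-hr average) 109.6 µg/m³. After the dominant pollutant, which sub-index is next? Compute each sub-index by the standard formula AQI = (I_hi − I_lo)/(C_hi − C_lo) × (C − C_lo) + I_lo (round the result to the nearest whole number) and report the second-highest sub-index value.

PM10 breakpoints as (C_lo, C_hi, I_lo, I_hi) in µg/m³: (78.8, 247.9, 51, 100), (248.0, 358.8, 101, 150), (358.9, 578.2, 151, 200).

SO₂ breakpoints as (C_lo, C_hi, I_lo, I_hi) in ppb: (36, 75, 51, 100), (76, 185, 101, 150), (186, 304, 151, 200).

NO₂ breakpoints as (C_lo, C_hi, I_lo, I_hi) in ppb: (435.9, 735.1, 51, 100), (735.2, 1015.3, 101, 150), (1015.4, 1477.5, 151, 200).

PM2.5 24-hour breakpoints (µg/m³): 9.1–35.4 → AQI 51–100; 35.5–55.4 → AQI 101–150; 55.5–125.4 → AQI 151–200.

PM10: 223.5 ∈ [78.8, 247.9] ↔ index [51, 100].
51 + (223.5−78.8)·(100−51)/(247.9−78.8) = 51 + 144.7·49/169.1 ≈ 92.93, so AQI = 93.
SO₂: row 76–185 (AQI 101–150). (150−101)·(164−76)/(185−76) + 101 = 49·88/109 + 101 ≈ 140.56 → 141.
NO₂ 1450.7: bracket 1015.4–1477.5 → index 151–200; slope 49/462.1, offset 435.3.
AQI = 151 + 49/462.1·435.3 ≈ 197.16 ⇒ 197.
PM2.5 109.6: bracket 55.5–125.4 → index 151–200; slope 49/69.9, offset 54.1.
AQI = 151 + 49/69.9·54.1 ≈ 188.92 ⇒ 189.
Sub-indices: PM10→93, SO₂→141, NO₂→197, PM2.5→189. Ranked high→low: 197, 189, 141, 93. Second-highest sub-index = 189.

189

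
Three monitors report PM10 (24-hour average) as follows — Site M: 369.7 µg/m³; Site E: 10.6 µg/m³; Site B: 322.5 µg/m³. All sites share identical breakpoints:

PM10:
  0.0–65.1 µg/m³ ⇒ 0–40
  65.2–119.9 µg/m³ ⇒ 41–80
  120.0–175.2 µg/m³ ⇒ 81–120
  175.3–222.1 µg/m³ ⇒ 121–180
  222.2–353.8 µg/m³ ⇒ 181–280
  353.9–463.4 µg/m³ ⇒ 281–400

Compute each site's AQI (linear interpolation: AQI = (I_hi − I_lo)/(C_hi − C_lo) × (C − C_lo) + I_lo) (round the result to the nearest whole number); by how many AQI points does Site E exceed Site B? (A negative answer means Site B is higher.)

Site M: 369.7 lies in 353.9–463.4, so I_lo=281, I_hi=400, C_lo=353.9, C_hi=463.4.
(400−281)/(463.4−353.9) × (369.7−353.9) + 281 = 119/109.5 × 15.8 + 281 ≈ 298.17 → 298.
Site E: 10.6 lies in 0.0–65.1, so I_lo=0, I_hi=40, C_lo=0.0, C_hi=65.1.
(40−0)/(65.1−0.0) × (10.6−0.0) + 0 = 40/65.1 × 10.6 + 0 ≈ 6.51 → 7.
Site B: 322.5 ∈ [222.2, 353.8] ↔ index [181, 280].
181 + (322.5−222.2)·(280−181)/(353.8−222.2) = 181 + 100.3·99/131.6 ≈ 256.45, so AQI = 256.
AQIs: Site M=298, Site E=7, Site B=256. Site E (7) − Site B (256) = -249.

-249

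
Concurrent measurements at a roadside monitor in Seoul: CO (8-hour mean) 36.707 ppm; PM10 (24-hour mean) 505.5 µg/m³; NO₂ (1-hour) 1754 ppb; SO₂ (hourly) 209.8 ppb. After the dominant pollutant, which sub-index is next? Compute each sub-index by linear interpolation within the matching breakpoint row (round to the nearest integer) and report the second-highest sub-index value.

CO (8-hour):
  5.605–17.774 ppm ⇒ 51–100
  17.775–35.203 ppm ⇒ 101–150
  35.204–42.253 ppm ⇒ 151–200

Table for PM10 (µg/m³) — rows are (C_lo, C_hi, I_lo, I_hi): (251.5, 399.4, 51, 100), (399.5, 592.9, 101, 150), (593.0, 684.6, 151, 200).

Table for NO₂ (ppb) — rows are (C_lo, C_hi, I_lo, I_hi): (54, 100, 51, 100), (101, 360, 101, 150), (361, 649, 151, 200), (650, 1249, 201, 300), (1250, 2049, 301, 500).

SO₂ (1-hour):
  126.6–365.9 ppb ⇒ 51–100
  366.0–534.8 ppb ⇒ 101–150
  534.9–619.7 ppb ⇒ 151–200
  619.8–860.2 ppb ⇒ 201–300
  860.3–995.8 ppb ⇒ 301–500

CO: 36.707 ∈ [35.204, 42.253] ↔ index [151, 200].
151 + (36.707−35.204)·(200−151)/(42.253−35.204) = 151 + 1.503·49/7.049 ≈ 161.45, so AQI = 161.
PM10: 505.5 ∈ [399.5, 592.9] ↔ index [101, 150].
101 + (505.5−399.5)·(150−101)/(592.9−399.5) = 101 + 106.0·49/193.4 ≈ 127.86, so AQI = 128.
NO₂: 1754 lies in 1250–2049, so I_lo=301, I_hi=500, C_lo=1250, C_hi=2049.
(500−301)/(2049−1250) × (1754−1250) + 301 = 199/799 × 504 + 301 ≈ 426.53 → 427.
SO₂: row 126.6–365.9 (AQI 51–100). (100−51)·(209.8−126.6)/(365.9−126.6) + 51 = 49·83.2/239.3 + 51 ≈ 68.04 → 68.
Sub-indices: CO→161, PM10→128, NO₂→427, SO₂→68. Ranked high→low: 427, 161, 128, 68. Second-highest sub-index = 161.

161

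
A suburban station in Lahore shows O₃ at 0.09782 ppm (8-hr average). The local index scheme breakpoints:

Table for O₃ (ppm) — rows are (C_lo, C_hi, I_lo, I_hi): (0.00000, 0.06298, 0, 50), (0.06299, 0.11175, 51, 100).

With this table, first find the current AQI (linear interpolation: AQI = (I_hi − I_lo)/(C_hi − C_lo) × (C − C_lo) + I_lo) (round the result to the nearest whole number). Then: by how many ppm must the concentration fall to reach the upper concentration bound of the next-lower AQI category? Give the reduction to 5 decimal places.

O₃: 0.09782 ∈ [0.06299, 0.11175] ↔ index [51, 100].
51 + (0.09782−0.06299)·(100−51)/(0.11175−0.06299) = 51 + 0.03483·49/0.04876 ≈ 86.00, so AQI = 86.
Current AQI 86 is in the Moderate range (51–100). The next-lower category tops out at AQI 50, whose upper concentration bound is 0.06298 ppm.
Reduction needed = 0.09782 − 0.06298 = 0.03484 ppm.

0.03484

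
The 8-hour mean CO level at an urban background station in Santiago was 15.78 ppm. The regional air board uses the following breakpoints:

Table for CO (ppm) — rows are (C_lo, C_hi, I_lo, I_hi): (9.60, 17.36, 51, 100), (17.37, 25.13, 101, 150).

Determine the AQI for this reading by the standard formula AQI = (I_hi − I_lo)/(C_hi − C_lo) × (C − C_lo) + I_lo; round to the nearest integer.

90

CO: 15.78 lies in 9.60–17.36, so I_lo=51, I_hi=100, C_lo=9.60, C_hi=17.36.
(100−51)/(17.36−9.60) × (15.78−9.60) + 51 = 49/7.76 × 6.18 + 51 ≈ 90.02 → 90.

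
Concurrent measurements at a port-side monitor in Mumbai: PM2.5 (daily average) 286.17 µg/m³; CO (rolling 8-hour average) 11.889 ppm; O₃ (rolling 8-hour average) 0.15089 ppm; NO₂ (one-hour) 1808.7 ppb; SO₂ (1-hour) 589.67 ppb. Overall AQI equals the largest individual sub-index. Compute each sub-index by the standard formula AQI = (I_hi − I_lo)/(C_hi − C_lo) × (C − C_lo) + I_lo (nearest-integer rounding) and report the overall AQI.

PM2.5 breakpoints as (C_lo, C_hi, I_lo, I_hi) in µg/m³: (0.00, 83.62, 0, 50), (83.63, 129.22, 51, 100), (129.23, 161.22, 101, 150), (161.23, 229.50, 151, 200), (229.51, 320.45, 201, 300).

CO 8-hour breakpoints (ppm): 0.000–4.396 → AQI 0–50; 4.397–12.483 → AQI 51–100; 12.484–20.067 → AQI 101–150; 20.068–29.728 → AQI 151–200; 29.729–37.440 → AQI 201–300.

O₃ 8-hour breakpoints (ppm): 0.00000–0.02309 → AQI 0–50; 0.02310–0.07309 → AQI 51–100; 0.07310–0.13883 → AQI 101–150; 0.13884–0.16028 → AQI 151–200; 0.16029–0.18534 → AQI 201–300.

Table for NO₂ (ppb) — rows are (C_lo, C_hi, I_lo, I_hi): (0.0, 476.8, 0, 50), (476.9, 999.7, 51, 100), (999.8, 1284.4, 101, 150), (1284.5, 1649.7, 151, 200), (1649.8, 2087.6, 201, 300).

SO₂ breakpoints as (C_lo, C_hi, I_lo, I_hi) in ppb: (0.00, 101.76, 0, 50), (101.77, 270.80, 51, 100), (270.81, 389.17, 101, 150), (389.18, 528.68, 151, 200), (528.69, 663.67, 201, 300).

263

PM2.5: row 229.51–320.45 (AQI 201–300). (300−201)·(286.17−229.51)/(320.45−229.51) + 201 = 99·56.66/90.94 + 201 ≈ 262.68 → 263.
CO: row 4.397–12.483 (AQI 51–100). (100−51)·(11.889−4.397)/(12.483−4.397) + 51 = 49·7.492/8.086 + 51 ≈ 96.40 → 96.
O₃: 0.15089 lies in 0.13884–0.16028, so I_lo=151, I_hi=200, C_lo=0.13884, C_hi=0.16028.
(200−151)/(0.16028−0.13884) × (0.15089−0.13884) + 151 = 49/0.02144 × 0.01205 + 151 ≈ 178.54 → 179.
NO₂: 1808.7 lies in 1649.8–2087.6, so I_lo=201, I_hi=300, C_lo=1649.8, C_hi=2087.6.
(300−201)/(2087.6−1649.8) × (1808.7−1649.8) + 201 = 99/437.8 × 158.9 + 201 ≈ 236.93 → 237.
SO₂ 589.67: bracket 528.69–663.67 → index 201–300; slope 99/134.98, offset 60.98.
AQI = 201 + 99/134.98·60.98 ≈ 245.73 ⇒ 246.
Sub-indices: PM2.5→263, CO→96, O₃→179, NO₂→237, SO₂→246. Overall AQI = max = 263; dominant pollutant is PM2.5.
AQI 263: Very Unhealthy.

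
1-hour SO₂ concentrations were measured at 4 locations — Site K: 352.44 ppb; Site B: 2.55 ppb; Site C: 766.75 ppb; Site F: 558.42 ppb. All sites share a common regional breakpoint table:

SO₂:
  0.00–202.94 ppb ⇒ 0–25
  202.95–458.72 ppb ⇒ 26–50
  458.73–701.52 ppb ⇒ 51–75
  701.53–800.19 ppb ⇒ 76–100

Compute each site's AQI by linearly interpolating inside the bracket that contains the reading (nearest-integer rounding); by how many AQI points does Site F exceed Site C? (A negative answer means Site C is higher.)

Site K: 352.44 lies in 202.95–458.72, so I_lo=26, I_hi=50, C_lo=202.95, C_hi=458.72.
(50−26)/(458.72−202.95) × (352.44−202.95) + 26 = 24/255.77 × 149.49 + 26 ≈ 40.03 → 40.
Site B: 2.55 lies in 0.00–202.94, so I_lo=0, I_hi=25, C_lo=0.00, C_hi=202.94.
(25−0)/(202.94−0.00) × (2.55−0.00) + 0 = 25/202.94 × 2.55 + 0 ≈ 0.31 → 0.
Site C: row 701.53–800.19 (AQI 76–100). (100−76)·(766.75−701.53)/(800.19−701.53) + 76 = 24·65.22/98.66 + 76 ≈ 91.87 → 92.
Site F: 558.42 lies in 458.73–701.52, so I_lo=51, I_hi=75, C_lo=458.73, C_hi=701.52.
(75−51)/(701.52−458.73) × (558.42−458.73) + 51 = 24/242.79 × 99.69 + 51 ≈ 60.85 → 61.
AQIs: Site K=40, Site B=0, Site C=92, Site F=61. Site F (61) − Site C (92) = -31.

-31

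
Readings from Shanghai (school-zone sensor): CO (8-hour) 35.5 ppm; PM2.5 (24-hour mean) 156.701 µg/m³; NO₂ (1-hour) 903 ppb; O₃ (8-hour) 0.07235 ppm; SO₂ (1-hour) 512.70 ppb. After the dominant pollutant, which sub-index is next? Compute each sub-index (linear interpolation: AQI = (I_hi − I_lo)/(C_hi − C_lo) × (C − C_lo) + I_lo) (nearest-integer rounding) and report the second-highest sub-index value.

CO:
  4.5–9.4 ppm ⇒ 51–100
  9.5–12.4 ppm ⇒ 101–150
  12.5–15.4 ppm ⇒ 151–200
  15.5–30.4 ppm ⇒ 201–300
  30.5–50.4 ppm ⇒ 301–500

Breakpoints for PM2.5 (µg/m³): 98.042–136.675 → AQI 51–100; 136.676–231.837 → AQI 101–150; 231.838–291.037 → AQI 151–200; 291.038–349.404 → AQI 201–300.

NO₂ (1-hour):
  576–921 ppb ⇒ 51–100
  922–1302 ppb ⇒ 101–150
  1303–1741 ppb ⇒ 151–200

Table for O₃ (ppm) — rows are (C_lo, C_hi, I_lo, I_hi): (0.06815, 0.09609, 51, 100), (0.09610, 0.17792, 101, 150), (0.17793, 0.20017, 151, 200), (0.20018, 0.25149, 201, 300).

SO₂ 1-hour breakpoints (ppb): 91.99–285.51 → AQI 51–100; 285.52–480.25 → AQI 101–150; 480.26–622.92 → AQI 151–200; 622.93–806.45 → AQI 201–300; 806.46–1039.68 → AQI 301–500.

162

CO: row 30.5–50.4 (AQI 301–500). (500−301)·(35.5−30.5)/(50.4−30.5) + 301 = 199·5.0/19.9 + 301 ≈ 351.00 → 351.
PM2.5: 156.701 lies in 136.676–231.837, so I_lo=101, I_hi=150, C_lo=136.676, C_hi=231.837.
(150−101)/(231.837−136.676) × (156.701−136.676) + 101 = 49/95.161 × 20.025 + 101 ≈ 111.31 → 111.
NO₂: 903 ∈ [576, 921] ↔ index [51, 100].
51 + (903−576)·(100−51)/(921−576) = 51 + 327·49/345 ≈ 97.44, so AQI = 97.
O₃ 0.07235: bracket 0.06815–0.09609 → index 51–100; slope 49/0.02794, offset 0.00420.
AQI = 51 + 49/0.02794·0.00420 ≈ 58.37 ⇒ 58.
SO₂: 512.70 lies in 480.26–622.92, so I_lo=151, I_hi=200, C_lo=480.26, C_hi=622.92.
(200−151)/(622.92−480.26) × (512.70−480.26) + 151 = 49/142.66 × 32.44 + 151 ≈ 162.14 → 162.
Sub-indices: CO→351, PM2.5→111, NO₂→97, O₃→58, SO₂→162. Ranked high→low: 351, 162, 111, 97, 58. Second-highest sub-index = 162.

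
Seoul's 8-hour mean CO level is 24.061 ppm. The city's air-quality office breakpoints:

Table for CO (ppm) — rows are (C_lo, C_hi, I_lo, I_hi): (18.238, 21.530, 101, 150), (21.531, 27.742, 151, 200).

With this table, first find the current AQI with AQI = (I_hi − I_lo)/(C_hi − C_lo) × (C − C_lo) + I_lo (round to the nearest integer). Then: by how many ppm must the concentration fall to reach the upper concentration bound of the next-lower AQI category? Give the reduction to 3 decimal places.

2.531

CO: row 21.531–27.742 (AQI 151–200). (200−151)·(24.061−21.531)/(27.742−21.531) + 151 = 49·2.530/6.211 + 151 ≈ 170.96 → 171.
Current AQI 171 is in the Unhealthy range (151–200). The next-lower category tops out at AQI 150, whose upper concentration bound is 21.530 ppm.
Reduction needed = 24.061 − 21.530 = 2.531 ppm.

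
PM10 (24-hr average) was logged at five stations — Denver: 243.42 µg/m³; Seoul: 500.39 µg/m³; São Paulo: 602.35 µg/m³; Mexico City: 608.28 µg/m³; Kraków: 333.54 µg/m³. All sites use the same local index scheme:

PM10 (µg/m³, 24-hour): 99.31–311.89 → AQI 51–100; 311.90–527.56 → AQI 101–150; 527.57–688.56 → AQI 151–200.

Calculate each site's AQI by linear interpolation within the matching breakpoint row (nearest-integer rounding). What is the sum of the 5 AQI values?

Denver: 243.42 ∈ [99.31, 311.89] ↔ index [51, 100].
51 + (243.42−99.31)·(100−51)/(311.89−99.31) = 51 + 144.11·49/212.58 ≈ 84.22, so AQI = 84.
Seoul: 500.39 ∈ [311.90, 527.56] ↔ index [101, 150].
101 + (500.39−311.90)·(150−101)/(527.56−311.90) = 101 + 188.49·49/215.66 ≈ 143.83, so AQI = 144.
São Paulo: 602.35 lies in 527.57–688.56, so I_lo=151, I_hi=200, C_lo=527.57, C_hi=688.56.
(200−151)/(688.56−527.57) × (602.35−527.57) + 151 = 49/160.99 × 74.78 + 151 ≈ 173.76 → 174.
Mexico City: row 527.57–688.56 (AQI 151–200). (200−151)·(608.28−527.57)/(688.56−527.57) + 151 = 49·80.71/160.99 + 151 ≈ 175.57 → 176.
Kraków 333.54: bracket 311.90–527.56 → index 101–150; slope 49/215.66, offset 21.64.
AQI = 101 + 49/215.66·21.64 ≈ 105.92 ⇒ 106.
AQIs: Denver=84, Seoul=144, São Paulo=174, Mexico City=176, Kraków=106. Sum = 84 + 144 + 174 + 176 + 106 = 684.

684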